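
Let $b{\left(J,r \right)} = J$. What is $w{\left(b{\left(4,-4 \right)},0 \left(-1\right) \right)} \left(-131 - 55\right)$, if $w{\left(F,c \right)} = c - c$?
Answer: $0$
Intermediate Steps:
$w{\left(F,c \right)} = 0$
$w{\left(b{\left(4,-4 \right)},0 \left(-1\right) \right)} \left(-131 - 55\right) = 0 \left(-131 - 55\right) = 0 \left(-186\right) = 0$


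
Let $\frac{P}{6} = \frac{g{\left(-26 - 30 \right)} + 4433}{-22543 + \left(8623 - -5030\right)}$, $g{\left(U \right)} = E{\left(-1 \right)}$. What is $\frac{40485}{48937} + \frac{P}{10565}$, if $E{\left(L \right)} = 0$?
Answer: $\frac{271511782566}{328307322175} \approx 0.82701$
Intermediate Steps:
$g{\left(U \right)} = 0$
$P = - \frac{13299}{4445}$ ($P = 6 \frac{0 + 4433}{-22543 + \left(8623 - -5030\right)} = 6 \frac{4433}{-22543 + \left(8623 + 5030\right)} = 6 \frac{4433}{-22543 + 13653} = 6 \frac{4433}{-8890} = 6 \cdot 4433 \left(- \frac{1}{8890}\right) = 6 \left(- \frac{4433}{8890}\right) = - \frac{13299}{4445} \approx -2.9919$)
$\frac{40485}{48937} + \frac{P}{10565} = \frac{40485}{48937} - \frac{13299}{4445 \cdot 10565} = 40485 \cdot \frac{1}{48937} - \frac{13299}{46961425} = \frac{40485}{48937} - \frac{13299}{46961425} = \frac{271511782566}{328307322175}$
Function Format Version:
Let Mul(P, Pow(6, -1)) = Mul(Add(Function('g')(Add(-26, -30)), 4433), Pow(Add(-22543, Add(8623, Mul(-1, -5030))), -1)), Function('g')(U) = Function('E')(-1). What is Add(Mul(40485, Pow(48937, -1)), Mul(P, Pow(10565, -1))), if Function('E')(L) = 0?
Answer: Rational(271511782566, 328307322175) ≈ 0.82701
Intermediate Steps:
Function('g')(U) = 0
P = Rational(-13299, 4445) (P = Mul(6, Mul(Add(0, 4433), Pow(Add(-22543, Add(8623, Mul(-1, -5030))), -1))) = Mul(6, Mul(4433, Pow(Add(-22543, Add(8623, 5030)), -1))) = Mul(6, Mul(4433, Pow(Add(-22543, 13653), -1))) = Mul(6, Mul(4433, Pow(-8890, -1))) = Mul(6, Mul(4433, Rational(-1, 8890))) = Mul(6, Rational(-4433, 8890)) = Rational(-13299, 4445) ≈ -2.9919)
Add(Mul(40485, Pow(48937, -1)), Mul(P, Pow(10565, -1))) = Add(Mul(40485, Pow(48937, -1)), Mul(Rational(-13299, 4445), Pow(10565, -1))) = Add(Mul(40485, Rational(1, 48937)), Mul(Rational(-13299, 4445), Rational(1, 10565))) = Add(Rational(40485, 48937), Rational(-13299, 46961425)) = Rational(271511782566, 328307322175)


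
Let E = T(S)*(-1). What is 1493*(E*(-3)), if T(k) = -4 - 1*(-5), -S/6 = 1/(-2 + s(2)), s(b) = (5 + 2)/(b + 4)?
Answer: 4479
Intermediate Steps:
s(b) = 7/(4 + b)
S = 36/5 (S = -6/(-2 + 7/(4 + 2)) = -6/(-2 + 7/6) = -6/(-⅚) = -6*(-6/5) = 36/5 ≈ 7.2000)
T(k) = 1 (T(k) = -4 + 5 = 1)
E = -1 (E = 1*(-1) = -1)
1493*(E*(-3)) = 1493*(-1*(-3)) = 1493*3 = 4479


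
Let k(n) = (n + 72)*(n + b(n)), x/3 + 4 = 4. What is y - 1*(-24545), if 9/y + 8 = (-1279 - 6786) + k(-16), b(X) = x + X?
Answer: 242136416/9865 ≈ 24545.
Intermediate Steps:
x = 0 (x = -12 + 3*4 = -12 + 12 = 0)
b(X) = X (b(X) = 0 + X = X)
k(n) = 2*n*(72 + n) (k(n) = (n + 72)*(n + n) = (72 + n)*(2*n) = 2*n*(72 + n))
y = -9/9865 (y = 9/(-8 + ((-1279 - 6786) + 2*(-16)*(72 - 16))) = 9/(-8 + (-8065 + 2*(-16)*56)) = 9/(-8 + (-8065 - 1792)) = 9/(-8 - 9857) = 9/(-9865) = 9*(-1/9865) = -9/9865 ≈ -0.00091232)
y - 1*(-24545) = -9/9865 - 1*(-24545) = -9/9865 + 24545 = 242136416/9865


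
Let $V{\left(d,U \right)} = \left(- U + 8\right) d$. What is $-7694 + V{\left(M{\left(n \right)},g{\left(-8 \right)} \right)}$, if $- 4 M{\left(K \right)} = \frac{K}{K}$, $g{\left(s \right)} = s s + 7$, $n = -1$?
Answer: $- \frac{30713}{4} \approx -7678.3$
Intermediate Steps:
$g{\left(s \right)} = 7 + s^{2}$ ($g{\left(s \right)} = s^{2} + 7 = 7 + s^{2}$)
$M{\left(K \right)} = - \frac{1}{4}$ ($M{\left(K \right)} = - \frac{K \frac{1}{K}}{4} = \left(- \frac{1}{4}\right) 1 = - \frac{1}{4}$)
$V{\left(d,U \right)} = d \left(8 - U\right)$ ($V{\left(d,U \right)} = \left(8 - U\right) d = d \left(8 - U\right)$)
$-7694 + V{\left(M{\left(n \right)},g{\left(-8 \right)} \right)} = -7694 - \frac{8 - \left(7 + \left(-8\right)^{2}\right)}{4} = -7694 - \frac{8 - \left(7 + 64\right)}{4} = -7694 - \frac{8 - 71}{4} = -7694 - - \frac{63}{4} = -7694 + \frac{63}{4} = - \frac{30713}{4}$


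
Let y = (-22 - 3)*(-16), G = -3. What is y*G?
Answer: -1200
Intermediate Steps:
y = 400 (y = -25*(-16) = 400)
y*G = 400*(-3) = -1200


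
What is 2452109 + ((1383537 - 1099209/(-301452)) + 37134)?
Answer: 389152791923/100484 ≈ 3.8728e+6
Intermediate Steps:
2452109 + ((1383537 - 1099209/(-301452)) + 37134) = 2452109 + ((1383537 - 1099209*(-1/301452)) + 37134) = 2452109 + ((1383537 + 366403/100484) + 37134) = 2452109 + (139023698311/100484 + 37134) = 2452109 + 142755071167/100484 = 389152791923/100484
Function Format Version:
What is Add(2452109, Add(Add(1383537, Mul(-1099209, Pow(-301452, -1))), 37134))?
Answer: Rational(389152791923, 100484) ≈ 3.8728e+6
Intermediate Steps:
Add(2452109, Add(Add(1383537, Mul(-1099209, Pow(-301452, -1))), 37134)) = Add(2452109, Add(Add(1383537, Mul(-1099209, Rational(-1, 301452))), 37134)) = Add(2452109, Add(Add(1383537, Rational(366403, 100484)), 37134)) = Add(2452109, Add(Rational(139023698311, 100484), 37134)) = Add(2452109, Rational(142755071167, 100484)) = Rational(389152791923, 100484)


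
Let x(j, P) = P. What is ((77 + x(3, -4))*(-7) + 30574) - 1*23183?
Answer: 6880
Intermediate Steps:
((77 + x(3, -4))*(-7) + 30574) - 1*23183 = ((77 - 4)*(-7) + 30574) - 1*23183 = (73*(-7) + 30574) - 23183 = (-511 + 30574) - 23183 = 30063 - 23183 = 6880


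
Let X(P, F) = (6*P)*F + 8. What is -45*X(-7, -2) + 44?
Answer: -4096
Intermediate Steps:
X(P, F) = 8 + 6*F*P (X(P, F) = 6*F*P + 8 = 8 + 6*F*P)
-45*X(-7, -2) + 44 = -45*(8 + 6*(-2)*(-7)) + 44 = -45*(8 + 84) + 44 = -45*92 + 44 = -4140 + 44 = -4096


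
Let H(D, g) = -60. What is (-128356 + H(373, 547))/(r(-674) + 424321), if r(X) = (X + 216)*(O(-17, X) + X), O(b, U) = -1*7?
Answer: -128416/736219 ≈ -0.17443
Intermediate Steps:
O(b, U) = -7
r(X) = (-7 + X)*(216 + X) (r(X) = (X + 216)*(-7 + X) = (216 + X)*(-7 + X) = (-7 + X)*(216 + X))
(-128356 + H(373, 547))/(r(-674) + 424321) = (-128356 - 60)/((-1512 + (-674)² + 209*(-674)) + 424321) = -128416/((-1512 + 454276 - 140866) + 424321) = -128416/(311898 + 424321) = -128416/736219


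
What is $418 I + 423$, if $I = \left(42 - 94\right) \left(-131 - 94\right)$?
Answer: $4891023$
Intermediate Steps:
$I = 11700$ ($I = \left(-52\right) \left(-225\right) = 11700$)
$418 I + 423 = 418 \cdot 11700 + 423 = 4890600 + 423 = 4891023$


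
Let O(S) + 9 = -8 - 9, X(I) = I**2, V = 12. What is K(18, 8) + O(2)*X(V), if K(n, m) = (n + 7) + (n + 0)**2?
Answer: -3395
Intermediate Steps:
O(S) = -26 (O(S) = -9 + (-8 - 9) = -9 - 17 = -26)
K(n, m) = 7 + n + n**2 (K(n, m) = (7 + n) + n**2 = 7 + n + n**2)
K(18, 8) + O(2)*X(V) = (7 + 18 + 18**2) - 26*12**2 = (7 + 18 + 324) - 26*144 = 349 - 3744 = -3395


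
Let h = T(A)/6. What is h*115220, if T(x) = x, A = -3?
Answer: -57610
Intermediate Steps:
h = -½ (h = -3/6 = -3*⅙ = -½ ≈ -0.50000)
h*115220 = -½*115220 = -57610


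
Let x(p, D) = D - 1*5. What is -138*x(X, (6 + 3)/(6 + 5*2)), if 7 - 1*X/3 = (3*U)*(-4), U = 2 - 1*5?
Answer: 4899/8 ≈ 612.38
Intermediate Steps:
U = -3 (U = 2 - 5 = -3)
X = -87 (X = 21 - 3*3*(-3)*(-4) = 21 - (-27)*(-4) = 21 - 3*36 = 21 - 108 = -87)
x(p, D) = -5 + D (x(p, D) = D - 5 = -5 + D)
-138*x(X, (6 + 3)/(6 + 5*2)) = -138*(-5 + (6 + 3)/(6 + 5*2)) = -138*(-5 + 9/(6 + 10)) = -138*(-5 + 9/16) = -138*(-71/16) = 4899/8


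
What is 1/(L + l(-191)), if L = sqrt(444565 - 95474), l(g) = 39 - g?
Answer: -230/296191 + sqrt(349091)/296191 ≈ 0.0012183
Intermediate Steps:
L = sqrt(349091) ≈ 590.84
1/(L + l(-191)) = 1/(sqrt(349091) + (39 - 1*(-191))) = 1/(sqrt(349091) + (39 + 191)) = 1/(sqrt(349091) + 230) = 1/(230 + sqrt(349091))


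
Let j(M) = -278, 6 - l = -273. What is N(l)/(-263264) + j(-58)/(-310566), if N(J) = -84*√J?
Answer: 139/155283 + 63*√31/65816 ≈ 0.0062247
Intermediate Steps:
l = 279 (l = 6 - 1*(-273) = 6 + 273 = 279)
N(l)/(-263264) + j(-58)/(-310566) = -252*√31/(-263264) - 278/(-310566) = -252*√31*(-1/263264) - 278*(-1/310566) = -252*√31*(-1/263264) + 139/155283 = 63*√31/65816 + 139/155283 = 139/155283 + 63*√31/65816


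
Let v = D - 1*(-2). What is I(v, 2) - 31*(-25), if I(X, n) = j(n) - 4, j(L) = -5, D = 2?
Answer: 766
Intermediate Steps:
v = 4 (v = 2 - 1*(-2) = 2 + 2 = 4)
I(X, n) = -9 (I(X, n) = -5 - 4 = -9)
I(v, 2) - 31*(-25) = -9 - 31*(-25) = -9 + 775 = 766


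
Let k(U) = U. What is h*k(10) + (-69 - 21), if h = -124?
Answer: -1330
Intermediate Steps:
h*k(10) + (-69 - 21) = -124*10 + (-69 - 21) = -1240 - 90 = -1330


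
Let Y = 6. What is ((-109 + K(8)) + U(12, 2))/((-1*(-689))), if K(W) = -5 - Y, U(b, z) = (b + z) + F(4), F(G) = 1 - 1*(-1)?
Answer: -8/53 ≈ -0.15094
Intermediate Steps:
F(G) = 2 (F(G) = 1 + 1 = 2)
U(b, z) = 2 + b + z (U(b, z) = (b + z) + 2 = 2 + b + z)
K(W) = -11 (K(W) = -5 - 1*6 = -5 - 6 = -11)
((-109 + K(8)) + U(12, 2))/((-1*(-689))) = ((-109 - 11) + (2 + 12 + 2))/((-1*(-689))) = (-120 + 16)/689 = -104*1/689 = -8/53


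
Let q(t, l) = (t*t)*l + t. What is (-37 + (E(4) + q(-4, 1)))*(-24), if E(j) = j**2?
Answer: 216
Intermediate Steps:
q(t, l) = t + l*t**2 (q(t, l) = t**2*l + t = l*t**2 + t = t + l*t**2)
(-37 + (E(4) + q(-4, 1)))*(-24) = (-37 + (4**2 - 4*(1 + 1*(-4))))*(-24) = (-37 + (16 - 4*(1 - 4)))*(-24) = (-37 + (16 - 4*(-3)))*(-24) = (-37 + (16 + 12))*(-24) = (-37 + 28)*(-24) = -9*(-24) = 216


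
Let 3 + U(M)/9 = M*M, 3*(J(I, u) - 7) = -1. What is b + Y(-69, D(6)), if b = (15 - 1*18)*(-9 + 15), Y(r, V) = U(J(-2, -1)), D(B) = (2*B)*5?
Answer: 355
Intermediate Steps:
D(B) = 10*B
J(I, u) = 20/3 (J(I, u) = 7 + (⅓)*(-1) = 7 - ⅓ = 20/3)
U(M) = -27 + 9*M² (U(M) = -27 + 9*(M*M) = -27 + 9*M²)
Y(r, V) = 373 (Y(r, V) = -27 + 9*(20/3)² = -27 + 9*(400/9) = -27 + 400 = 373)
b = -18 (b = (15 - 18)*6 = -3*6 = -18)
b + Y(-69, D(6)) = -18 + 373 = 355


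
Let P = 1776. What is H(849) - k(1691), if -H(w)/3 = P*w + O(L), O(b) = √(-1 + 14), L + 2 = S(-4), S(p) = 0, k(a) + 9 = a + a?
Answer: -4526845 - 3*√13 ≈ -4.5269e+6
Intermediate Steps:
k(a) = -9 + 2*a (k(a) = -9 + (a + a) = -9 + 2*a)
L = -2 (L = -2 + 0 = -2)
O(b) = √13
H(w) = -5328*w - 3*√13 (H(w) = -3*(1776*w + √13) = -3*(√13 + 1776*w) = -5328*w - 3*√13)
H(849) - k(1691) = (-5328*849 - 3*√13) - (-9 + 2*1691) = (-4523472 - 3*√13) - (-9 + 3382) = (-4523472 - 3*√13) - 1*3373 = (-4523472 - 3*√13) - 3373 = -4526845 - 3*√13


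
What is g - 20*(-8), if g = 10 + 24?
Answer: 194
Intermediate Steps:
g = 34
g - 20*(-8) = 34 - 20*(-8) = 34 + 160 = 194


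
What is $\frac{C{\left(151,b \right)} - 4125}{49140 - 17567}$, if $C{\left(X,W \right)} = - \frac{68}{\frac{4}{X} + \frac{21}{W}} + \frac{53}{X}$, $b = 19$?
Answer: $- \frac{120691878}{910596893} \approx -0.13254$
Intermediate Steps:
$\frac{C{\left(151,b \right)} - 4125}{49140 - 17567} = \frac{\frac{212 \cdot 19 + 1113 \cdot 151 - 1292 \cdot 151^{2}}{151 \left(4 \cdot 19 + 21 \cdot 151\right)} - 4125}{49140 - 17567} = \frac{\frac{4028 + 168063 - 1292 \cdot 22801}{151 \left(76 + 3171\right)} - 4125}{31573} = \left(\frac{4028 + 168063 - 29458892}{151 \cdot 3247} - 4125\right) \frac{1}{31573} = \left(\frac{1}{151} \cdot \frac{1}{3247} \left(-29286801\right) - 4125\right) \frac{1}{31573} = \left(- \frac{1722753}{28841} - 4125\right) \frac{1}{31573} = \left(- \frac{120691878}{28841}\right) \frac{1}{31573} = - \frac{120691878}{910596893}$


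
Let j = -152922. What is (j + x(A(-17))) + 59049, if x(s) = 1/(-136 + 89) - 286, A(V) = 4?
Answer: -4425474/47 ≈ -94159.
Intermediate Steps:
x(s) = -13443/47 (x(s) = 1/(-47) - 286 = -1/47 - 286 = -13443/47)
(j + x(A(-17))) + 59049 = (-152922 - 13443/47) + 59049 = -7200777/47 + 59049 = -4425474/47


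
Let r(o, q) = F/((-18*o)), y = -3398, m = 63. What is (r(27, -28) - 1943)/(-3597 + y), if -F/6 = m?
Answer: 3496/12591 ≈ 0.27766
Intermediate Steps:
F = -378 (F = -6*63 = -378)
r(o, q) = 21/o (r(o, q) = -378*(-1/(18*o)) = -(-21)/o = 21/o)
(r(27, -28) - 1943)/(-3597 + y) = (21/27 - 1943)/(-3597 - 3398) = (21*(1/27) - 1943)/(-6995) = (7/9 - 1943)*(-1/6995) = -17480/9*(-1/6995) = 3496/12591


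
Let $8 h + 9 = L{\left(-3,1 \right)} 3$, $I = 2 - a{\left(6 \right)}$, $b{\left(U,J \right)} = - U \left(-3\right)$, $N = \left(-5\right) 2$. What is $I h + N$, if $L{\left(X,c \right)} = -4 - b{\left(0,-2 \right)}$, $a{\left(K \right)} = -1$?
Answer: $- \frac{143}{8} \approx -17.875$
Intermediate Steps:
$N = -10$
$b{\left(U,J \right)} = 3 U$
$I = 3$ ($I = 2 - -1 = 2 + 1 = 3$)
$L{\left(X,c \right)} = -4$ ($L{\left(X,c \right)} = -4 - 3 \cdot 0 = -4 - 0 = -4 + 0 = -4$)
$h = - \frac{21}{8}$ ($h = - \frac{9}{8} + \frac{\left(-4\right) 3}{8} = - \frac{9}{8} + \frac{1}{8} \left(-12\right) = - \frac{9}{8} - \frac{3}{2} = - \frac{21}{8} \approx -2.625$)
$I h + N = 3 \left(- \frac{21}{8}\right) - 10 = - \frac{63}{8} - 10 = - \frac{143}{8}$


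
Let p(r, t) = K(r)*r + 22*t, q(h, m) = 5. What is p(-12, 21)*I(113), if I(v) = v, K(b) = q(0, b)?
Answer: 45426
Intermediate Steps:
K(b) = 5
p(r, t) = 5*r + 22*t
p(-12, 21)*I(113) = (5*(-12) + 22*21)*113 = (-60 + 462)*113 = 402*113 = 45426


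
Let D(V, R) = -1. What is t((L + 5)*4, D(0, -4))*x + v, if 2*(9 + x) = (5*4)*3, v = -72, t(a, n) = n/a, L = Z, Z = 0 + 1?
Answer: -583/8 ≈ -72.875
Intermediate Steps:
Z = 1
L = 1
x = 21 (x = -9 + ((5*4)*3)/2 = -9 + (20*3)/2 = -9 + (½)*60 = -9 + 30 = 21)
t((L + 5)*4, D(0, -4))*x + v = -1/((1 + 5)*4)*21 - 72 = -1/(6*4)*21 - 72 = -1/24*21 - 72 = -7/8 - 72 = -583/8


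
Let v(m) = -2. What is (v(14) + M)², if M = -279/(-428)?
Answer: 332929/183184 ≈ 1.8175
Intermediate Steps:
M = 279/428 (M = -279*(-1/428) = 279/428 ≈ 0.65187)
(v(14) + M)² = (-2 + 279/428)² = (-577/428)² = 332929/183184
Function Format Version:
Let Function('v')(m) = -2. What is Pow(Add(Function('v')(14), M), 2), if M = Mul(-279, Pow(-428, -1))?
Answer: Rational(332929, 183184) ≈ 1.8175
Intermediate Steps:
M = Rational(279, 428) (M = Mul(-279, Rational(-1, 428)) = Rational(279, 428) ≈ 0.65187)
Pow(Add(Function('v')(14), M), 2) = Pow(Add(-2, Rational(279, 428)), 2) = Pow(Rational(-577, 428), 2) = Rational(332929, 183184)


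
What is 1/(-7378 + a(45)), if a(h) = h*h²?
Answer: 1/83747 ≈ 1.1941e-5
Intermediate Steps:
a(h) = h³
1/(-7378 + a(45)) = 1/(-7378 + 45³) = 1/(-7378 + 91125) = 1/83747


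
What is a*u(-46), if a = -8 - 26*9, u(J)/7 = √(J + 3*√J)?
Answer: -1694*√(-46 + 3*I*√46) ≈ -2483.6 - 11755.0*I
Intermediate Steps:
u(J) = 7*√(J + 3*√J)
a = -242 (a = -8 - 234 = -242)
a*u(-46) = -1694*√(-46 + 3*√(-46)) = -1694*√(-46 + 3*(I*√46)) = -1694*√(-46 + 3*I*√46)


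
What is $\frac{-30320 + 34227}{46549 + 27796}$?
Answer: $\frac{3907}{74345} \approx 0.052552$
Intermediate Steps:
$\frac{-30320 + 34227}{46549 + 27796} = \frac{3907}{74345}$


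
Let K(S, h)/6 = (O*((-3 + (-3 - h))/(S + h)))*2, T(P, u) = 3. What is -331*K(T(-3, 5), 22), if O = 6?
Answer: 667296/25 ≈ 26692.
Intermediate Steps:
K(S, h) = 72*(-6 - h)/(S + h) (K(S, h) = 6*((6*((-3 + (-3 - h))/(S + h)))*2) = 6*((6*((-6 - h)/(S + h)))*2) = 6*((6*(-6 - h)/(S + h))*2) = 6*(12*(-6 - h)/(S + h)) = 72*(-6 - h)/(S + h))
-331*K(T(-3, 5), 22) = -23832*(-6 - 1*22)/(3 + 22) = -23832*(-6 - 22)/25 = -23832*(-28)/25 = -331*(-2016/25) = 667296/25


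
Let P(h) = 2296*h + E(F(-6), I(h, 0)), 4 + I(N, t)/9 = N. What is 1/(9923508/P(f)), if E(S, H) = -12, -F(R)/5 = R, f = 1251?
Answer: 239357/826959 ≈ 0.28944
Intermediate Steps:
I(N, t) = -36 + 9*N
F(R) = -5*R
P(h) = -12 + 2296*h (P(h) = 2296*h - 12 = -12 + 2296*h)
1/(9923508/P(f)) = 1/(9923508/(-12 + 2296*1251)) = 1/(9923508/(-12 + 2872296)) = 1/(9923508/2872284) = 1/(9923508*(1/2872284)) = 1/(826959/239357) = 239357/826959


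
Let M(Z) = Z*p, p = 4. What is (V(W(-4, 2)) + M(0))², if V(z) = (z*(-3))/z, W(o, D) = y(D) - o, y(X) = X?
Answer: 9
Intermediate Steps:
W(o, D) = D - o
M(Z) = 4*Z (M(Z) = Z*4 = 4*Z)
V(z) = -3 (V(z) = (-3*z)/z = -3)
(V(W(-4, 2)) + M(0))² = (-3 + 4*0)² = (-3 + 0)² = (-3)² = 9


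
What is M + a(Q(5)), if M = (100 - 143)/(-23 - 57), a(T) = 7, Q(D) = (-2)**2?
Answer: 603/80 ≈ 7.5375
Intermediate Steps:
Q(D) = 4
M = 43/80 (M = -43/(-80) = -43*(-1/80) = 43/80 ≈ 0.53750)
M + a(Q(5)) = 43/80 + 7 = 603/80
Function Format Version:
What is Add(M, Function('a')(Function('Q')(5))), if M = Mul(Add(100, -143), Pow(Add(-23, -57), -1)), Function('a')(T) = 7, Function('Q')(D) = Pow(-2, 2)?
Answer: Rational(603, 80) ≈ 7.5375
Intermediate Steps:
Function('Q')(D) = 4
M = Rational(43, 80) (M = Mul(-43, Pow(-80, -1)) = Mul(-43, Rational(-1, 80)) = Rational(43, 80) ≈ 0.53750)
Add(M, Function('a')(Function('Q')(5))) = Add(Rational(43, 80), 7) = Rational(603, 80)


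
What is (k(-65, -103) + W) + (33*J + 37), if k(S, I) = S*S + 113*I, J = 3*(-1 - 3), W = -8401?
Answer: -16174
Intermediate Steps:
J = -12 (J = 3*(-4) = -12)
k(S, I) = S**2 + 113*I
(k(-65, -103) + W) + (33*J + 37) = (((-65)**2 + 113*(-103)) - 8401) + (33*(-12) + 37) = ((4225 - 11639) - 8401) + (-396 + 37) = (-7414 - 8401) - 359 = -15815 - 359 = -16174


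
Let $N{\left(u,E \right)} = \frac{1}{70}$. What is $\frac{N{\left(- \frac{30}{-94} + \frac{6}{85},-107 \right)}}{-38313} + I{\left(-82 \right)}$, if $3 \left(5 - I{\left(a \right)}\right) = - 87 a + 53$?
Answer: $- \frac{6411552841}{2681910} \approx -2390.7$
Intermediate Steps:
$N{\left(u,E \right)} = \frac{1}{70}$
$I{\left(a \right)} = - \frac{38}{3} + 29 a$ ($I{\left(a \right)} = 5 - \frac{- 87 a + 53}{3} = 5 - \frac{53 - 87 a}{3} = 5 + \left(- \frac{53}{3} + 29 a\right) = - \frac{38}{3} + 29 a$)
$\frac{N{\left(- \frac{30}{-94} + \frac{6}{85},-107 \right)}}{-38313} + I{\left(-82 \right)} = \frac{1}{70 \left(-38313\right)} + \left(- \frac{38}{3} + 29 \left(-82\right)\right) = \frac{1}{70} \left(- \frac{1}{38313}\right) - \frac{7172}{3} = - \frac{1}{2681910} - \frac{7172}{3} = - \frac{6411552841}{2681910}$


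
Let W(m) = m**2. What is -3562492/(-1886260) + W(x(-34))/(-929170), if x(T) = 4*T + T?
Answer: 81391194441/43816405105 ≈ 1.8576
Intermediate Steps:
x(T) = 5*T
-3562492/(-1886260) + W(x(-34))/(-929170) = -3562492/(-1886260) + (5*(-34))**2/(-929170) = -3562492*(-1/1886260) + (-170)**2*(-1/929170) = 890623/471565 + 28900*(-1/929170) = 890623/471565 - 2890/92917 = 81391194441/43816405105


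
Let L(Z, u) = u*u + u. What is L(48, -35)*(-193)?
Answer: -229670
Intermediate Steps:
L(Z, u) = u + u² (L(Z, u) = u² + u = u + u²)
L(48, -35)*(-193) = -35*(1 - 35)*(-193) = -35*(-34)*(-193) = 1190*(-193) = -229670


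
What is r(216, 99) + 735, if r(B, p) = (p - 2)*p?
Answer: 10338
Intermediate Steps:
r(B, p) = p*(-2 + p) (r(B, p) = (-2 + p)*p = p*(-2 + p))
r(216, 99) + 735 = 99*(-2 + 99) + 735 = 99*97 + 735 = 9603 + 735 = 10338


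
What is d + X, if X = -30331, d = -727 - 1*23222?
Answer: -54280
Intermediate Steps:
d = -23949 (d = -727 - 23222 = -23949)
d + X = -23949 - 30331 = -54280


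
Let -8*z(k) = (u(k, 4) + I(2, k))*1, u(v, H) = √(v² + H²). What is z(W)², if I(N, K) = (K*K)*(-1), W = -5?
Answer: (-25 + √41)²/64 ≈ 5.4038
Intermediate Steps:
I(N, K) = -K² (I(N, K) = K²*(-1) = -K²)
u(v, H) = √(H² + v²)
z(k) = -√(16 + k²)/8 + k²/8 (z(k) = -(√(4² + k²) - k²)/8 = -(√(16 + k²) - k²)/8 = -√(16 + k²)/8 + k²/8)
z(W)² = (-√(16 + (-5)²)/8 + (⅛)*(-5)²)² = (-√(16 + 25)/8 + (⅛)*25)² = (-√41/8 + 25/8)² = (25/8 - √41/8)²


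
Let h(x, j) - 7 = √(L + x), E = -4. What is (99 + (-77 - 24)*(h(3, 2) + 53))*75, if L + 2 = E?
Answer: -447075 - 7575*I*√3 ≈ -4.4708e+5 - 13120.0*I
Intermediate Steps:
L = -6 (L = -2 - 4 = -6)
h(x, j) = 7 + √(-6 + x)
(99 + (-77 - 24)*(h(3, 2) + 53))*75 = (99 + (-77 - 24)*((7 + √(-6 + 3)) + 53))*75 = (99 - 101*((7 + √(-3)) + 53))*75 = (99 - 101*((7 + I*√3) + 53))*75 = (99 - 101*(60 + I*√3))*75 = (99 + (-6060 - 101*I*√3))*75 = (-5961 - 101*I*√3)*75 = -447075 - 7575*I*√3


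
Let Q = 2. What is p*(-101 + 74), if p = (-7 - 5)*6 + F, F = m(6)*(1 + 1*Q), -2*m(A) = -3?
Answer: 3645/2 ≈ 1822.5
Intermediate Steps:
m(A) = 3/2 (m(A) = -½*(-3) = 3/2)
F = 9/2 (F = 3*(1 + 1*2)/2 = 3*(1 + 2)/2 = (3/2)*3 = 9/2 ≈ 4.5000)
p = -135/2 (p = (-7 - 5)*6 + 9/2 = -12*6 + 9/2 = -72 + 9/2 = -135/2 ≈ -67.500)
p*(-101 + 74) = -135*(-101 + 74)/2 = -135/2*(-27) = 3645/2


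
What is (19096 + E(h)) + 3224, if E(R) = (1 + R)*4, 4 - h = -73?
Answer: 22632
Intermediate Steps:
h = 77 (h = 4 - 1*(-73) = 4 + 73 = 77)
E(R) = 4 + 4*R
(19096 + E(h)) + 3224 = (19096 + (4 + 4*77)) + 3224 = (19096 + (4 + 308)) + 3224 = (19096 + 312) + 3224 = 19408 + 3224 = 22632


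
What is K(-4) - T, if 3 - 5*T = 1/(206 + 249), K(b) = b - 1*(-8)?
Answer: 7736/2275 ≈ 3.4004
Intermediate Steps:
K(b) = 8 + b (K(b) = b + 8 = 8 + b)
T = 1364/2275 (T = 3/5 - 1/(5*(206 + 249)) = 3/5 - 1/5/455 = 3/5 - 1/5*1/455 = 3/5 - 1/2275 = 1364/2275 ≈ 0.59956)
K(-4) - T = (8 - 4) - 1*1364/2275 = 4 - 1364/2275 = 7736/2275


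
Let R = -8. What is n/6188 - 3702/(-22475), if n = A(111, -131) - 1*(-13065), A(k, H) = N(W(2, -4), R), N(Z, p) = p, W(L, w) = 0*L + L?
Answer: 316364051/139075300 ≈ 2.2748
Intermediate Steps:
W(L, w) = L (W(L, w) = 0 + L = L)
A(k, H) = -8
n = 13057 (n = -8 - 1*(-13065) = -8 + 13065 = 13057)
n/6188 - 3702/(-22475) = 13057/6188 - 3702/(-22475) = 13057*(1/6188) - 3702*(-1/22475) = 13057/6188 + 3702/22475 = 316364051/139075300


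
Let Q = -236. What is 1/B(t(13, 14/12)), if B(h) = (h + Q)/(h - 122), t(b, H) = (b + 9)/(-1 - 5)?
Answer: 377/719 ≈ 0.52434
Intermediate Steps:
t(b, H) = -3/2 - b/6 (t(b, H) = (9 + b)/(-6) = (9 + b)*(-1/6) = -3/2 - b/6)
B(h) = (-236 + h)/(-122 + h) (B(h) = (h - 236)/(h - 122) = (-236 + h)/(-122 + h))
1/B(t(13, 14/12)) = 1/((-236 + (-3/2 - 1/6*13))/(-122 + (-3/2 - 1/6*13))) = 1/((-236 + (-3/2 - 13/6))/(-122 + (-3/2 - 13/6))) = 1/((-236 - 11/3)/(-122 - 11/3)) = 1/(-719/3/(-377/3)) = 1/(-3/377*(-719/3)) = 1/(719/377) = 377/719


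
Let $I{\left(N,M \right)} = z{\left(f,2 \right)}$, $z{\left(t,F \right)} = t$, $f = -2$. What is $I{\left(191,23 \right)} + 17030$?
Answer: $17028$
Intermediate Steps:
$I{\left(N,M \right)} = -2$
$I{\left(191,23 \right)} + 17030 = -2 + 17030 = 17028$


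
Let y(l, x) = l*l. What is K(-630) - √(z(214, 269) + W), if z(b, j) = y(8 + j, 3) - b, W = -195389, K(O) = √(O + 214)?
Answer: I*(-7*√2426 + 4*√26) ≈ -324.38*I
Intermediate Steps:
K(O) = √(214 + O)
y(l, x) = l²
z(b, j) = (8 + j)² - b
K(-630) - √(z(214, 269) + W) = √(214 - 630) - √(((8 + 269)² - 1*214) - 195389) = √(-416) - √((277² - 214) - 195389) = 4*I*√26 - √((76729 - 214) - 195389) = 4*I*√26 - √(76515 - 195389) = 4*I*√26 - √(-118874) = 4*I*√26 - 7*I*√2426 = -7*I*√2426 + 4*I*√26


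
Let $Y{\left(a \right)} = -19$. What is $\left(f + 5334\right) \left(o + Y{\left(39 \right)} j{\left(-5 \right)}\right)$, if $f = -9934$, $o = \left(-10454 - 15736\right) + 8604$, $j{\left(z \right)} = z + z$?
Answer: $80021600$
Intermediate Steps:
$j{\left(z \right)} = 2 z$
$o = -17586$ ($o = -26190 + 8604 = -17586$)
$\left(f + 5334\right) \left(o + Y{\left(39 \right)} j{\left(-5 \right)}\right) = \left(-9934 + 5334\right) \left(-17586 - 19 \cdot 2 \left(-5\right)\right) = - 4600 \left(-17586 - -190\right) = - 4600 \left(-17586 + 190\right) = \left(-4600\right) \left(-17396\right) = 80021600$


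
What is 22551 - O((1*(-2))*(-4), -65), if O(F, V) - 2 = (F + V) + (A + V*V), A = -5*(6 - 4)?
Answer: 18391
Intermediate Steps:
A = -10 (A = -5*2 = -10)
O(F, V) = -8 + F + V + V² (O(F, V) = 2 + ((F + V) + (-10 + V*V)) = 2 + ((F + V) + (-10 + V²)) = 2 + (-10 + F + V + V²) = -8 + F + V + V²)
22551 - O((1*(-2))*(-4), -65) = 22551 - (-8 + (1*(-2))*(-4) - 65 + (-65)²) = 22551 - (-8 - 2*(-4) - 65 + 4225) = 22551 - (-8 + 8 - 65 + 4225) = 22551 - 1*4160 = 22551 - 4160 = 18391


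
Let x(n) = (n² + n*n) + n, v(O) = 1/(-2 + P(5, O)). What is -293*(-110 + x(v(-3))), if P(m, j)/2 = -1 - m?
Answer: 1580149/49 ≈ 32248.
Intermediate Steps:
P(m, j) = -2 - 2*m (P(m, j) = 2*(-1 - m) = -2 - 2*m)
v(O) = -1/14 (v(O) = 1/(-2 + (-2 - 2*5)) = 1/(-2 + (-2 - 10)) = 1/(-2 - 12) = 1/(-14) = -1/14)
x(n) = n + 2*n² (x(n) = (n² + n²) + n = 2*n² + n = n + 2*n²)
-293*(-110 + x(v(-3))) = -293*(-110 - (1 + 2*(-1/14))/14) = -293*(-110 - (1 - ⅐)/14) = -293*(-110 - 1/14*6/7) = -293*(-110 - 3/49) = -293*(-5393/49) = 1580149/49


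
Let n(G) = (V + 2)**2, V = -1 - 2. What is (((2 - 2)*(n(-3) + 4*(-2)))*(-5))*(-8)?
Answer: 0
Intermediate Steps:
V = -3
n(G) = 1 (n(G) = (-3 + 2)**2 = (-1)**2 = 1)
(((2 - 2)*(n(-3) + 4*(-2)))*(-5))*(-8) = (((2 - 2)*(1 + 4*(-2)))*(-5))*(-8) = ((0*(1 - 8))*(-5))*(-8) = ((0*(-7))*(-5))*(-8) = (0*(-5))*(-8) = 0*(-8) = 0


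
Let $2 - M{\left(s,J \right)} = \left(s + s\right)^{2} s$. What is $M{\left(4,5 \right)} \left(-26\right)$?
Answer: $6604$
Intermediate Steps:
$M{\left(s,J \right)} = 2 - 4 s^{3}$ ($M{\left(s,J \right)} = 2 - \left(s + s\right)^{2} s = 2 - \left(2 s\right)^{2} s = 2 - 4 s^{2} s = 2 - 4 s^{3}$)
$M{\left(4,5 \right)} \left(-26\right) = \left(2 - 4 \cdot 4^{3}\right) \left(-26\right) = \left(2 - 256\right) \left(-26\right) = \left(-254\right) \left(-26\right) = 6604$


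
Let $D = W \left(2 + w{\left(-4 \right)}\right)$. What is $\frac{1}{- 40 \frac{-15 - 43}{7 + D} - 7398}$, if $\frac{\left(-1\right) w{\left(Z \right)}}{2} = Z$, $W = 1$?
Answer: $- \frac{17}{123446} \approx -0.00013771$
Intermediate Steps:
$w{\left(Z \right)} = - 2 Z$
$D = 10$ ($D = 1 \left(2 - -8\right) = 1 \left(2 + 8\right) = 1 \cdot 10 = 10$)
$\frac{1}{- 40 \frac{-15 - 43}{7 + D} - 7398} = \frac{1}{- 40 \frac{-15 - 43}{7 + 10} - 7398} = \frac{1}{- 40 \left(- \frac{58}{17}\right) - 7398} = \frac{1}{- 40 \left(\left(-58\right) \frac{1}{17}\right) - 7398} = \frac{1}{\left(-40\right) \left(- \frac{58}{17}\right) - 7398} = \frac{1}{\frac{2320}{17} - 7398} = \frac{1}{- \frac{123446}{17}} = - \frac{17}{123446}$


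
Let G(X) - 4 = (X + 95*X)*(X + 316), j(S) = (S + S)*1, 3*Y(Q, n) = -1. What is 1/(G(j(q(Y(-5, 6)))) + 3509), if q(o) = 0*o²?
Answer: 1/3513 ≈ 0.00028466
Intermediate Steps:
Y(Q, n) = -⅓ (Y(Q, n) = (⅓)*(-1) = -⅓)
q(o) = 0
j(S) = 2*S (j(S) = (2*S)*1 = 2*S)
G(X) = 4 + 96*X*(316 + X) (G(X) = 4 + (X + 95*X)*(X + 316) = 4 + (96*X)*(316 + X) = 4 + 96*X*(316 + X))
1/(G(j(q(Y(-5, 6)))) + 3509) = 1/((4 + 96*(2*0)² + 30336*(2*0)) + 3509) = 1/((4 + 96*0² + 30336*0) + 3509) = 1/((4 + 96*0 + 0) + 3509) = 1/((4 + 0 + 0) + 3509) = 1/(4 + 3509) = 1/3513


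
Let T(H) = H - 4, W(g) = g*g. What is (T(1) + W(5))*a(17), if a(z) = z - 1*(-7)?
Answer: 528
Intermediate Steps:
a(z) = 7 + z (a(z) = z + 7 = 7 + z)
W(g) = g²
T(H) = -4 + H
(T(1) + W(5))*a(17) = ((-4 + 1) + 5²)*(7 + 17) = (-3 + 25)*24 = 22*24 = 528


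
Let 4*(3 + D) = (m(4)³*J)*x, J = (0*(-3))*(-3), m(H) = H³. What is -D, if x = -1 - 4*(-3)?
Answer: 3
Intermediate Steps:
x = 11 (x = -1 + 12 = 11)
J = 0 (J = 0*(-3) = 0)
D = -3 (D = -3 + (((4³)³*0)*11)/4 = -3 + ((64³*0)*11)/4 = -3 + ((262144*0)*11)/4 = -3 + (0*11)/4 = -3 + (¼)*0 = -3 + 0 = -3)
-D = -1*(-3) = 3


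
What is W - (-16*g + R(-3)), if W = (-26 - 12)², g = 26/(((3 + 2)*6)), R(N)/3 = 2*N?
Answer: 22138/15 ≈ 1475.9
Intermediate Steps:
R(N) = 6*N (R(N) = 3*(2*N) = 6*N)
g = 13/15 (g = 26/((5*6)) = 26/30 = 26*(1/30) = 13/15 ≈ 0.86667)
W = 1444 (W = (-38)² = 1444)
W - (-16*g + R(-3)) = 1444 - (-16*13/15 + 6*(-3)) = 1444 - (-208/15 - 18) = 1444 - 1*(-478/15) = 1444 + 478/15 = 22138/15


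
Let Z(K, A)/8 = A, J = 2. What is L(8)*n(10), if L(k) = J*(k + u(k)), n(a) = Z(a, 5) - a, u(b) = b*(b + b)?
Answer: 8160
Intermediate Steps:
u(b) = 2*b**2 (u(b) = b*(2*b) = 2*b**2)
Z(K, A) = 8*A
n(a) = 40 - a (n(a) = 8*5 - a = 40 - a)
L(k) = 2*k + 4*k**2 (L(k) = 2*(k + 2*k**2) = 2*k + 4*k**2)
L(8)*n(10) = (2*8*(1 + 2*8))*(40 - 1*10) = (2*8*(1 + 16))*(40 - 10) = (2*8*17)*30 = 272*30 = 8160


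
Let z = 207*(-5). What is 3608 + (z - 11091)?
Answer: -8518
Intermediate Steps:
z = -1035
3608 + (z - 11091) = 3608 + (-1035 - 11091) = 3608 - 12126 = -8518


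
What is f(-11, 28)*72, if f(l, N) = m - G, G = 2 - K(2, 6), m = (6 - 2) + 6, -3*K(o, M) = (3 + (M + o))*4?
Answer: -480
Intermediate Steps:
K(o, M) = -4 - 4*M/3 - 4*o/3 (K(o, M) = -(3 + (M + o))*4/3 = -(3 + M + o)*4/3 = -(12 + 4*M + 4*o)/3 = -4 - 4*M/3 - 4*o/3)
m = 10 (m = 4 + 6 = 10)
G = 50/3 (G = 2 - (-4 - 4/3*6 - 4/3*2) = 2 - (-4 - 8 - 8/3) = 2 - 1*(-44/3) = 2 + 44/3 = 50/3 ≈ 16.667)
f(l, N) = -20/3 (f(l, N) = 10 - 1*50/3 = 10 - 50/3 = -20/3)
f(-11, 28)*72 = -20/3*72 = -480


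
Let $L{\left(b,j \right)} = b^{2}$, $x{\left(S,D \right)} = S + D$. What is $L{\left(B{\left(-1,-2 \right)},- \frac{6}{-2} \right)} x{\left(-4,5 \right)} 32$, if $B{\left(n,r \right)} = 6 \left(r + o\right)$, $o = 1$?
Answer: $1152$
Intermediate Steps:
$B{\left(n,r \right)} = 6 + 6 r$ ($B{\left(n,r \right)} = 6 \left(r + 1\right) = 6 \left(1 + r\right) = 6 + 6 r$)
$x{\left(S,D \right)} = D + S$
$L{\left(B{\left(-1,-2 \right)},- \frac{6}{-2} \right)} x{\left(-4,5 \right)} 32 = \left(6 + 6 \left(-2\right)\right)^{2} \left(5 - 4\right) 32 = \left(6 - 12\right)^{2} \cdot 1 \cdot 32 = \left(-6\right)^{2} \cdot 1 \cdot 32 = 36 \cdot 1 \cdot 32 = 36 \cdot 32 = 1152$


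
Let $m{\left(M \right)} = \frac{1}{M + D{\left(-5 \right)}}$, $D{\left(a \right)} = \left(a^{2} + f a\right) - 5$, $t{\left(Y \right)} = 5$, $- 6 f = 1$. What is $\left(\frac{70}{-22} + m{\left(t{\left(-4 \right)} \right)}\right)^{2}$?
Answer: $\frac{28718881}{2907025} \approx 9.8791$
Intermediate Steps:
$f = - \frac{1}{6}$ ($f = \left(- \frac{1}{6}\right) 1 = - \frac{1}{6} \approx -0.16667$)
$D{\left(a \right)} = -5 + a^{2} - \frac{a}{6}$ ($D{\left(a \right)} = \left(a^{2} - \frac{a}{6}\right) - 5 = -5 + a^{2} - \frac{a}{6}$)
$m{\left(M \right)} = \frac{1}{\frac{125}{6} + M}$ ($m{\left(M \right)} = \frac{1}{M - \left(\frac{25}{6} - 25\right)} = \frac{1}{M + \left(-5 + 25 + \frac{5}{6}\right)} = \frac{1}{M + \frac{125}{6}} = \frac{1}{\frac{125}{6} + M}$)
$\left(\frac{70}{-22} + m{\left(t{\left(-4 \right)} \right)}\right)^{2} = \left(\frac{70}{-22} + \frac{6}{125 + 6 \cdot 5}\right)^{2} = \left(70 \left(- \frac{1}{22}\right) + \frac{6}{125 + 30}\right)^{2} = \left(- \frac{35}{11} + \frac{6}{155}\right)^{2} = \left(- \frac{5359}{1705}\right)^{2} = \frac{28718881}{2907025}$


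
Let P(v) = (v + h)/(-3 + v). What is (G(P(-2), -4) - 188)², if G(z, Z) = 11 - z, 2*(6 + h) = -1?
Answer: 3193369/100 ≈ 31934.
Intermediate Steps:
h = -13/2 (h = -6 + (½)*(-1) = -6 - ½ = -13/2 ≈ -6.5000)
P(v) = (-13/2 + v)/(-3 + v) (P(v) = (v - 13/2)/(-3 + v) = (-13/2 + v)/(-3 + v))
(G(P(-2), -4) - 188)² = ((11 - (-13/2 - 2)/(-3 - 2)) - 188)² = ((11 - (-17)/((-5)*2)) - 188)² = ((11 - (-1)*(-17)/(5*2)) - 188)² = ((11 - 1*17/10) - 188)² = ((11 - 17/10) - 188)² = (93/10 - 188)² = (-1787/10)² = 3193369/100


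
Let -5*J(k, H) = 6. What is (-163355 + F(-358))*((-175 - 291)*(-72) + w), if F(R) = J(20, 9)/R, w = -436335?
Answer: 58887970975326/895 ≈ 6.5797e+10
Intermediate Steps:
J(k, H) = -6/5 (J(k, H) = -1/5*6 = -6/5)
F(R) = -6/(5*R)
(-163355 + F(-358))*((-175 - 291)*(-72) + w) = (-163355 - 6/5/(-358))*((-175 - 291)*(-72) - 436335) = (-163355 - 6/5*(-1/358))*(-466*(-72) - 436335) = (-163355 + 3/895)*(33552 - 436335) = -146202722/895*(-402783) = 58887970975326/895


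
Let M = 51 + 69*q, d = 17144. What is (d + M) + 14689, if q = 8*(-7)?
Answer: 28020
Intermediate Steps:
q = -56
M = -3813 (M = 51 + 69*(-56) = 51 - 3864 = -3813)
(d + M) + 14689 = (17144 - 3813) + 14689 = 13331 + 14689 = 28020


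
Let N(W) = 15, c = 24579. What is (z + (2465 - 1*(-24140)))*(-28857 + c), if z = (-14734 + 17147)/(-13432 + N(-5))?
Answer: -1527061498416/13417 ≈ -1.1382e+8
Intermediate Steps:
z = -2413/13417 (z = (-14734 + 17147)/(-13432 + 15) = 2413/(-13417) = 2413*(-1/13417) = -2413/13417 ≈ -0.17985)
(z + (2465 - 1*(-24140)))*(-28857 + c) = (-2413/13417 + (2465 - 1*(-24140)))*(-28857 + 24579) = (-2413/13417 + (2465 + 24140))*(-4278) = (-2413/13417 + 26605)*(-4278) = (356956872/13417)*(-4278) = -1527061498416/13417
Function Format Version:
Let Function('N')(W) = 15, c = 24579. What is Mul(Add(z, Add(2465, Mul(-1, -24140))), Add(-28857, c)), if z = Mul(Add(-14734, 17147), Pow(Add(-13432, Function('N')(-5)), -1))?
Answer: Rational(-1527061498416, 13417) ≈ -1.1382e+8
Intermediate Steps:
z = Rational(-2413, 13417) (z = Mul(Add(-14734, 17147), Pow(Add(-13432, 15), -1)) = Mul(2413, Pow(-13417, -1)) = Mul(2413, Rational(-1, 13417)) = Rational(-2413, 13417) ≈ -0.17985)
Mul(Add(z, Add(2465, Mul(-1, -24140))), Add(-28857, c)) = Mul(Add(Rational(-2413, 13417), Add(2465, Mul(-1, -24140))), Add(-28857, 24579)) = Mul(Add(Rational(-2413, 13417), Add(2465, 24140)), -4278) = Mul(Add(Rational(-2413, 13417), 26605), -4278) = Mul(Rational(356956872, 13417), -4278) = Rational(-1527061498416, 13417)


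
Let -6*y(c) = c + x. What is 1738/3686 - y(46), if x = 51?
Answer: 183985/11058 ≈ 16.638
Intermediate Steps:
y(c) = -17/2 - c/6 (y(c) = -(c + 51)/6 = -(51 + c)/6 = -17/2 - c/6)
1738/3686 - y(46) = 1738/3686 - (-17/2 - 1/6*46) = 1738*(1/3686) - (-17/2 - 23/3) = 869/1843 - 1*(-97/6) = 869/1843 + 97/6 = 183985/11058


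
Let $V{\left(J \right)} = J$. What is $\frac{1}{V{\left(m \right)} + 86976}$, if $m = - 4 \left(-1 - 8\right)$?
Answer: $\frac{1}{87012} \approx 1.1493 \cdot 10^{-5}$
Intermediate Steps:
$m = 36$ ($m = \left(-4\right) \left(-9\right) = 36$)
$\frac{1}{V{\left(m \right)} + 86976} = \frac{1}{36 + 86976} = \frac{1}{87012}$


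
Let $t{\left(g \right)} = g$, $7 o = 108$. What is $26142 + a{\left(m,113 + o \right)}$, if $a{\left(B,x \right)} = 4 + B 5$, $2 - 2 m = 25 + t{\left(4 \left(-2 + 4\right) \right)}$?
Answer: $\frac{52137}{2} \approx 26069.0$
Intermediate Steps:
$o = \frac{108}{7}$ ($o = \frac{1}{7} \cdot 108 = \frac{108}{7} \approx 15.429$)
$m = - \frac{31}{2}$ ($m = 1 - \frac{25 + 4 \left(-2 + 4\right)}{2} = 1 - \frac{25 + 4 \cdot 2}{2} = 1 - \frac{25 + 8}{2} = 1 - \frac{33}{2} = - \frac{31}{2} \approx -15.5$)
$a{\left(B,x \right)} = 4 + 5 B$
$26142 + a{\left(m,113 + o \right)} = 26142 + \left(4 + 5 \left(- \frac{31}{2}\right)\right) = 26142 + \left(4 - \frac{155}{2}\right) = 26142 - \frac{147}{2} = \frac{52137}{2}$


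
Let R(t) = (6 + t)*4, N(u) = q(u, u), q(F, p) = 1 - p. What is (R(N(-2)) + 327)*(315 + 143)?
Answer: 166254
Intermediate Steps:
N(u) = 1 - u
R(t) = 24 + 4*t
(R(N(-2)) + 327)*(315 + 143) = ((24 + 4*(1 - 1*(-2))) + 327)*(315 + 143) = ((24 + 4*(1 + 2)) + 327)*458 = ((24 + 4*3) + 327)*458 = ((24 + 12) + 327)*458 = (36 + 327)*458 = 363*458 = 166254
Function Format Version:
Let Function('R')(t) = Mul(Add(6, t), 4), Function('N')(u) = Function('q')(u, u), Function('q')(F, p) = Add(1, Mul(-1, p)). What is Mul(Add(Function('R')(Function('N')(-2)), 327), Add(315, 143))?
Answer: 166254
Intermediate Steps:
Function('N')(u) = Add(1, Mul(-1, u))
Function('R')(t) = Add(24, Mul(4, t))
Mul(Add(Function('R')(Function('N')(-2)), 327), Add(315, 143)) = Mul(Add(Add(24, Mul(4, Add(1, Mul(-1, -2)))), 327), Add(315, 143)) = Mul(Add(Add(24, Mul(4, Add(1, 2))), 327), 458) = Mul(Add(Add(24, Mul(4, 3)), 327), 458) = Mul(Add(Add(24, 12), 327), 458) = Mul(Add(36, 327), 458) = Mul(363, 458) = 166254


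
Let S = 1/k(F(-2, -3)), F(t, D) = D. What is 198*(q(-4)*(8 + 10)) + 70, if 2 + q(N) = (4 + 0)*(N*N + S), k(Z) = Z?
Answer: 216286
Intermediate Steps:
S = -⅓ (S = 1/(-3) = -⅓ ≈ -0.33333)
q(N) = -10/3 + 4*N² (q(N) = -2 + (4 + 0)*(N*N - ⅓) = -2 + 4*(N² - ⅓) = -2 + 4*(-⅓ + N²) = -2 + (-4/3 + 4*N²) = -10/3 + 4*N²)
198*(q(-4)*(8 + 10)) + 70 = 198*((-10/3 + 4*(-4)²)*(8 + 10)) + 70 = 198*((-10/3 + 4*16)*18) + 70 = 198*((-10/3 + 64)*18) + 70 = 198*((182/3)*18) + 70 = 198*1092 + 70 = 216216 + 70 = 216286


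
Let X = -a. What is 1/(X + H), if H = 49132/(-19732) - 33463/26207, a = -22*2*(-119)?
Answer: -129279131/677392503476 ≈ -0.00019085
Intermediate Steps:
a = 5236 (a = -44*(-119) = 5236)
X = -5236 (X = -1*5236 = -5236)
H = -486973560/129279131 (H = 49132*(-1/19732) - 33463*1/26207 = -12283/4933 - 33463/26207 = -486973560/129279131 ≈ -3.7668)
1/(X + H) = 1/(-5236 - 486973560/129279131) = 1/(-677392503476/129279131) = -129279131/677392503476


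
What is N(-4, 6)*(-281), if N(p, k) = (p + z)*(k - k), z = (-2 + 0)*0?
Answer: 0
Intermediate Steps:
z = 0 (z = -2*0 = 0)
N(p, k) = 0 (N(p, k) = (p + 0)*(k - k) = p*0 = 0)
N(-4, 6)*(-281) = 0*(-281) = 0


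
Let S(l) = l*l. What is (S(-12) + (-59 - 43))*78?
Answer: 3276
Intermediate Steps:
S(l) = l**2
(S(-12) + (-59 - 43))*78 = ((-12)**2 + (-59 - 43))*78 = (144 - 102)*78 = 42*78 = 3276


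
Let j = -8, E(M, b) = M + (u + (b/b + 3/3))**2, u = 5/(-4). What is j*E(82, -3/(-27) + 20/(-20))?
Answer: -1321/2 ≈ -660.50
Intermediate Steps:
u = -5/4 (u = 5*(-1/4) = -5/4 ≈ -1.2500)
E(M, b) = 9/16 + M (E(M, b) = M + (-5/4 + (b/b + 3/3))**2 = M + (-5/4 + (1 + 3*(1/3)))**2 = M + (-5/4 + (1 + 1))**2 = M + (-5/4 + 2)**2 = M + (3/4)**2 = M + 9/16 = 9/16 + M)
j*E(82, -3/(-27) + 20/(-20)) = -8*(9/16 + 82) = -8*1321/16 = -1321/2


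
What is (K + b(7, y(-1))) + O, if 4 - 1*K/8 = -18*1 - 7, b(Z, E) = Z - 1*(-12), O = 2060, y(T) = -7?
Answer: 2311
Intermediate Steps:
b(Z, E) = 12 + Z (b(Z, E) = Z + 12 = 12 + Z)
K = 232 (K = 32 - 8*(-18*1 - 7) = 32 - 8*(-18 - 7) = 32 - 8*(-25) = 32 + 200 = 232)
(K + b(7, y(-1))) + O = (232 + (12 + 7)) + 2060 = (232 + 19) + 2060 = 251 + 2060 = 2311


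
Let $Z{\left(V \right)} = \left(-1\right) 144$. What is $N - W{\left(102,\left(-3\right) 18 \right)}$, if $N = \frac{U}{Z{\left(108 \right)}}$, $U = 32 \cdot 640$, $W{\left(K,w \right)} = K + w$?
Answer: $- \frac{1712}{9} \approx -190.22$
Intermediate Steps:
$Z{\left(V \right)} = -144$
$U = 20480$
$N = - \frac{1280}{9}$ ($N = \frac{20480}{-144} = 20480 \left(- \frac{1}{144}\right) = - \frac{1280}{9} \approx -142.22$)
$N - W{\left(102,\left(-3\right) 18 \right)} = - \frac{1280}{9} - \left(102 - 54\right) = - \frac{1280}{9} - 48 = - \frac{1712}{9}$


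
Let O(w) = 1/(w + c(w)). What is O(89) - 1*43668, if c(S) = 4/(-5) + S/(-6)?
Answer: -96113238/2201 ≈ -43668.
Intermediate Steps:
c(S) = -⅘ - S/6 (c(S) = 4*(-⅕) + S*(-⅙) = -⅘ - S/6)
O(w) = 1/(-⅘ + 5*w/6) (O(w) = 1/(w + (-⅘ - w/6)) = 1/(-⅘ + 5*w/6))
O(89) - 1*43668 = 30/(-24 + 25*89) - 1*43668 = 30/(-24 + 2225) - 43668 = 30/2201 - 43668 = -96113238/2201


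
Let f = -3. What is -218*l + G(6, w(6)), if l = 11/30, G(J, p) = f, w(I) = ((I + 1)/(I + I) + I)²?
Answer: -1244/15 ≈ -82.933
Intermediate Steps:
w(I) = (I + (1 + I)/(2*I))² (w(I) = ((1 + I)/((2*I)) + I)² = ((1 + I)*(1/(2*I)) + I)² = ((1 + I)/(2*I) + I)² = (I + (1 + I)/(2*I))²)
G(J, p) = -3
l = 11/30 (l = (1/30)*11 = 11/30 ≈ 0.36667)
-218*l + G(6, w(6)) = -218*11/30 - 3 = -1199/15 - 3 = -1244/15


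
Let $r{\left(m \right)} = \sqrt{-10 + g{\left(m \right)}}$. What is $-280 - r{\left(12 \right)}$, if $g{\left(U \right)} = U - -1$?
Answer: $-280 - \sqrt{3} \approx -281.73$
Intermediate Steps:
$g{\left(U \right)} = 1 + U$ ($g{\left(U \right)} = U + 1 = 1 + U$)
$r{\left(m \right)} = \sqrt{-9 + m}$ ($r{\left(m \right)} = \sqrt{-10 + \left(1 + m\right)} = \sqrt{-9 + m}$)
$-280 - r{\left(12 \right)} = -280 - \sqrt{-9 + 12} = -280 - \sqrt{3}$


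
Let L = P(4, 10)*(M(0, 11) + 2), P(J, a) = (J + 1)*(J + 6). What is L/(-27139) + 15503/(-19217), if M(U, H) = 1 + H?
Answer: -62026831/74504309 ≈ -0.83253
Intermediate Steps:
P(J, a) = (1 + J)*(6 + J)
L = 700 (L = (6 + 4² + 7*4)*((1 + 11) + 2) = (6 + 16 + 28)*(12 + 2) = 50*14 = 700)
L/(-27139) + 15503/(-19217) = 700/(-27139) + 15503/(-19217) = 700*(-1/27139) + 15503*(-1/19217) = -100/3877 - 15503/19217 = -62026831/74504309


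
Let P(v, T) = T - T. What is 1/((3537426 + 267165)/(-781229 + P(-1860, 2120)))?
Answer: -781229/3804591 ≈ -0.20534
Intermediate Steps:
P(v, T) = 0
1/((3537426 + 267165)/(-781229 + P(-1860, 2120))) = 1/((3537426 + 267165)/(-781229 + 0)) = 1/(3804591/(-781229)) = 1/(3804591*(-1/781229)) = 1/(-3804591/781229) = -781229/3804591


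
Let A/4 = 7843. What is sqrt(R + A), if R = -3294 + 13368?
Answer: sqrt(41446) ≈ 203.58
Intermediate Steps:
A = 31372 (A = 4*7843 = 31372)
R = 10074
sqrt(R + A) = sqrt(10074 + 31372) = sqrt(41446)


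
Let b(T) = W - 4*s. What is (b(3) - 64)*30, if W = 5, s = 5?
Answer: -2370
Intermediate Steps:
b(T) = -15 (b(T) = 5 - 4*5 = 5 - 20 = -15)
(b(3) - 64)*30 = (-15 - 64)*30 = -79*30 = -2370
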